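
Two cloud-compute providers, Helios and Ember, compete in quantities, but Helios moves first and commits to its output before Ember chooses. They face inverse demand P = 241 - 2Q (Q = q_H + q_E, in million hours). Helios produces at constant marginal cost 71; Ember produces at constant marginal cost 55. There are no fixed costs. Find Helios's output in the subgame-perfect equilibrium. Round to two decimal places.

38.50

Solve by backward induction. Given q_H, the follower Ember maximises π_E = (241 - 2q_H - 2q_E)q_E - 55q_E.
Setting the follower's marginal profit to zero, 186 - 2q_H - 4q_E = 0, i.e. q_E = (186 - 2q_H)/4.
The leader anticipates this reaction. Substituting into P = 241 - 2Q gives P = 148 - q_H, so π_H = (148 - q_H)q_H - 71q_H.
The leader's first-order condition 77 - 2q_H = 0 yields q_H = 77/2.
Then q_E = (186 - 2·(77/2))/4 = 109/4.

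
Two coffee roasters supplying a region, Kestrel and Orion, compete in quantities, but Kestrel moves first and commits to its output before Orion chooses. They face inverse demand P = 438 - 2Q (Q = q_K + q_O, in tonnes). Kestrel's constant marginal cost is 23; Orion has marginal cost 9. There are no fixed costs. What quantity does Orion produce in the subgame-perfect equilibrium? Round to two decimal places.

57.13

Solve by backward induction. Given q_K, the follower Orion maximises π_O = (438 - 2q_K - 2q_O)q_O - 9q_O.
Follower FOC: 429 - 2q_K - 4q_O = 0, so q_O(q_K) = (429 - 2q_K)/4.
Kestrel substitutes q_O(q_K) into its own profit: π_K = q_K(438 - 2q_K - (429 - 2q_K)/2) - 23q_K = (447/2 - q_K)q_K - 23q_K.
The leader's first-order condition 401/2 - 2q_K = 0 yields q_K = 401/4.
Then q_O = (429 - 2·(401/4))/4 = 457/8.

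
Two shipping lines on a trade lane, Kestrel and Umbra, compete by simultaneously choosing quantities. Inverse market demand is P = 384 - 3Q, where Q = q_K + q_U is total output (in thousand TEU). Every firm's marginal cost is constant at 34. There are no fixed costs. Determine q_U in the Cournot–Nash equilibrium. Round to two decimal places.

38.89

A representative firm's profit is π_i = q_i(384 - 3Q) - 34q_i.
Setting ∂π_i/∂q_i = 0 with rivals' quantities fixed: 350 - 6q_i - 3q_j = 0.
With identical firms every q_j equals q_i, so q_j = q_i and 350 = 9q_i, giving q_i = 350/9.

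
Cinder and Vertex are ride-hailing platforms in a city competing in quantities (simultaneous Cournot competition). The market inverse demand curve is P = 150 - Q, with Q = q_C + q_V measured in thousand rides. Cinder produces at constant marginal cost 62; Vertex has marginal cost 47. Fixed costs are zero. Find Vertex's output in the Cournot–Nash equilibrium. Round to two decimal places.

Cinder's profit: π_C = (150 - Q)q_C - (62q_C). Setting ∂π_C/∂q_C = 0: 88 - 2q_C - (q_V) = 0.
Vertex's profit: π_V = (150 - Q)q_V - (47q_V). Setting ∂π_V/∂q_V = 0: 103 - 2q_V - (q_C) = 0.
Rearranging gives the reaction functions q_C = (88 - q_V)/2 and q_V = (103 - q_C)/2.
Substituting one into the other gives q_C = 73/3 and q_V = 118/3.

39.33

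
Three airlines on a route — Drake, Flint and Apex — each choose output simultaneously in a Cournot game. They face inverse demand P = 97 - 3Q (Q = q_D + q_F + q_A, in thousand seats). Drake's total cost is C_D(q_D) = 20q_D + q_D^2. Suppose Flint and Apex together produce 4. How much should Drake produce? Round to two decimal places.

8.13

With rivals' combined output fixed at 4, Drake's profit is π_D = (97 - 3·4 - 3q_D)q_D - (20q_D + q_D²) = (85 - 3q_D)q_D - (20q_D + q_D²).
∂π_D/∂q_D = 65 - 8q_D = 0, so q_D = 65/8.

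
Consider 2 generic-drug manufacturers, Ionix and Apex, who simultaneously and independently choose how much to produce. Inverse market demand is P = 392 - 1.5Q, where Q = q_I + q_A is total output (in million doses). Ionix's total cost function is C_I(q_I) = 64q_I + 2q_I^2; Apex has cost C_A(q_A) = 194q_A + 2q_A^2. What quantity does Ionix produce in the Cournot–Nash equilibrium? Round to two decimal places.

42.76

Ionix's profit: π_I = (392 - 1.5Q)q_I - (64q_I + 2q_I²). Setting ∂π_I/∂q_I = 0: 328 - 7q_I - (3/2)(q_A) = 0.
Apex's first-order condition: 198 - 7q_A - (3/2)(q_I) = 0.
Best responses: q_I = (328 - (3/2)q_A)/7, q_A = (198 - (3/2)q_I)/7.
Substituting one into the other gives q_I = 42.7594 and q_A = 19.1230.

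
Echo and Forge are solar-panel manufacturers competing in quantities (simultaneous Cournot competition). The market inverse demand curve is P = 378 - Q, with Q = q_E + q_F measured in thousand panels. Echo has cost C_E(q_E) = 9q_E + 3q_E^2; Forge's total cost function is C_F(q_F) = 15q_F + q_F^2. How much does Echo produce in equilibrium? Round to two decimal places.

Echo's profit: π_E = (378 - Q)q_E - (9q_E + 3q_E²). Setting ∂π_E/∂q_E = 0: 369 - 8q_E - (q_F) = 0.
Forge's profit: π_F = (378 - Q)q_F - (15q_F + q_F²). Setting ∂π_F/∂q_F = 0: 363 - 4q_F - (q_E) = 0.
So q_E = (369 - q_F)/8 and q_F = (363 - q_E)/4.
Solving the pair: q_E = 1113/31, q_F = 81.7742.

35.90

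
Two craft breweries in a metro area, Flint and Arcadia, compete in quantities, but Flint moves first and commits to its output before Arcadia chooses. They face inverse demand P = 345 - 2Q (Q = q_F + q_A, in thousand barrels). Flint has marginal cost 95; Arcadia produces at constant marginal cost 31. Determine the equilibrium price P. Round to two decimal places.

141.50

Solve by backward induction. Given q_F, the follower Arcadia maximises π_A = (345 - 2q_F - 2q_A)q_A - 31q_A.
∂π_A/∂q_A = 314 - 2q_F - 4q_A = 0 gives the reaction function q_A = (314 - 2q_F)/4.
The leader anticipates this reaction. Substituting into P = 345 - 2Q gives P = 188 - q_F, so π_F = (188 - q_F)q_F - 95q_F.
Maximising: ∂π_F/∂q_F = 93 - 2q_F = 0, giving q_F = 93/2.
Then q_A = (314 - 2·(93/2))/4 = 221/4.
Total output Q = 407/4, so price P = 345 - 2·(407/4) = 283/2.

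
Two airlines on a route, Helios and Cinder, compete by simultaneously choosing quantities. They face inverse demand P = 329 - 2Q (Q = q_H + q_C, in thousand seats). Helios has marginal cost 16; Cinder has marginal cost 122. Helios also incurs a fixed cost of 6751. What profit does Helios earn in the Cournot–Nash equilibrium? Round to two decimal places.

Helios's profit: π_H = (329 - 2Q)q_H - (16q_H). Setting ∂π_H/∂q_H = 0: 313 - 4q_H - 2(q_C) = 0.
Cinder's profit: π_C = (329 - 2Q)q_C - (122q_C). Setting ∂π_C/∂q_C = 0: 207 - 4q_C - 2(q_H) = 0.
Rearranging gives the reaction functions q_H = (313 - 2q_C)/4 and q_C = (207 - 2q_H)/4.
Solving the pair: q_H = 419/6, q_C = 101/6.
Price P = 329 - 2·(260/3) = 467/3.
Helios's profit: (467/3 - 16)·(419/6) - 6751 = 3002.3889.

3002.39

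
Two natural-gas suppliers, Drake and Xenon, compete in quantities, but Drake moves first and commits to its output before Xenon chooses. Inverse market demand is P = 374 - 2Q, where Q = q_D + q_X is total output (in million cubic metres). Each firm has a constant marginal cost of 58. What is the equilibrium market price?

The follower Xenon best-responds to any q_D: π_X = (374 - 2Q)q_X - 58q_X.
Setting the follower's marginal profit to zero, 316 - 2q_D - 4q_X = 0, i.e. q_X = (316 - 2q_D)/4.
The leader anticipates this reaction. Substituting into P = 374 - 2Q gives P = 216 - q_D, so π_D = (216 - q_D)q_D - 58q_D.
The leader's first-order condition 158 - 2q_D = 0 yields q_D = 79.
Then q_X = (316 - 2·79)/4 = 79/2.
Total output Q = 237/2, so price P = 374 - 2·(237/2) = 137.

137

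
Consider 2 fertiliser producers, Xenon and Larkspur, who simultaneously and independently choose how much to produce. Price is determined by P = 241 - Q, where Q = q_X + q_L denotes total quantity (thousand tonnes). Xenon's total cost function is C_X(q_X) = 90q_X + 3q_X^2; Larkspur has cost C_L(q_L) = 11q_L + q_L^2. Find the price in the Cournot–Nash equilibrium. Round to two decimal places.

Xenon's profit: π_X = (241 - Q)q_X - (90q_X + 3q_X²). Setting ∂π_X/∂q_X = 0: 151 - 8q_X - (q_L) = 0.
Larkspur's first-order condition: 230 - 4q_L - (q_X) = 0.
Best responses: q_X = (151 - q_L)/8, q_L = (230 - q_X)/4.
Substituting one into the other gives q_X = 374/31 and q_L = 1689/31.
Total output Q = 66.5484, so price P = 241 - 66.5484 = 174.4516.

174.45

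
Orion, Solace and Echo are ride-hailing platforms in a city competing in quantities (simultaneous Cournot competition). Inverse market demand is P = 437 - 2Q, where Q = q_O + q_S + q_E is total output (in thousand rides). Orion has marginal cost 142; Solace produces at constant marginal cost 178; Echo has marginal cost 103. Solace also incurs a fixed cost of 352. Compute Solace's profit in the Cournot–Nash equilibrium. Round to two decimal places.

Orion's profit: π_O = (437 - 2Q)q_O - (142q_O). Setting ∂π_O/∂q_O = 0: 295 - 4q_O - 2(q_S + q_E) = 0.
Solace's profit: π_S = (437 - 2Q)q_S - (178q_S). Setting ∂π_S/∂q_S = 0: 259 - 4q_S - 2(q_O + q_E) = 0.
Echo's first-order condition: 334 - 4q_E - 2(q_O + q_S) = 0.
Summing all 3 equations gives 888 − 8Q = 0, hence Q = 111.
Back-substituting: q_O = (295 − 222)/2 = 73/2, q_S = (259 − 222)/2 = 37/2, q_E = (334 − 222)/2 = 56.
Price P = 437 - 2·111 = 215.
Solace's profit: (215 - 178)·(37/2) - 352 = 665/2.

332.50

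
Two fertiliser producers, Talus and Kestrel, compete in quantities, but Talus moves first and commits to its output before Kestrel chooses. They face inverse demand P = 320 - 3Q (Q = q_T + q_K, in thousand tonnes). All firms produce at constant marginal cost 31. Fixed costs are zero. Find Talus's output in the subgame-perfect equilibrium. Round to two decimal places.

Solve by backward induction. Given q_T, the follower Kestrel maximises π_K = (320 - 3q_T - 3q_K)q_K - 31q_K.
Follower FOC: 289 - 3q_T - 6q_K = 0, so q_K(q_T) = (289 - 3q_T)/6.
Talus substitutes q_K(q_T) into its own profit: π_T = q_T(320 - 3q_T - (289 - 3q_T)/2) - 31q_T = (351/2 - (3/2)q_T)q_T - 31q_T.
Maximising: ∂π_T/∂q_T = 289/2 - 3q_T = 0, giving q_T = 289/6.
Then q_K = (289 - 3·(289/6))/6 = 289/12.

48.17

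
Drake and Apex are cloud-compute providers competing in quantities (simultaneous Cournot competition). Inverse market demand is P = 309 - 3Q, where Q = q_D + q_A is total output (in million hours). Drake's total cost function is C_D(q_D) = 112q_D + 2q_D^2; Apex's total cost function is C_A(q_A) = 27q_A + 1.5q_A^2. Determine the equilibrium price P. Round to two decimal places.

Drake's profit: π_D = (309 - 3Q)q_D - (112q_D + 2q_D²). Setting ∂π_D/∂q_D = 0: 197 - 10q_D - 3(q_A) = 0.
Apex's profit: π_A = (309 - 3Q)q_A - (27q_A + (3/2)q_A²). Setting ∂π_A/∂q_A = 0: 282 - 9q_A - 3(q_D) = 0.
So q_D = (197 - 3q_A)/10 and q_A = (282 - 3q_D)/9.
Substituting one into the other gives q_D = 103/9 and q_A = 743/27.
Total output Q = 1052/27, so price P = 309 - 3·(1052/27) = 1729/9.

192.11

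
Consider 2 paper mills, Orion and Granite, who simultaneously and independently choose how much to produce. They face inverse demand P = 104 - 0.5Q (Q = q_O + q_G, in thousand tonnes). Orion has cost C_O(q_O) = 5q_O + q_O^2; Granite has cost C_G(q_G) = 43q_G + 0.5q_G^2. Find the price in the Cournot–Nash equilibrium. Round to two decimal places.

Orion's profit: π_O = (104 - 0.5Q)q_O - (5q_O + q_O²). Setting ∂π_O/∂q_O = 0: 99 - 3q_O - (1/2)(q_G) = 0.
Granite's first-order condition: 61 - 2q_G - (1/2)(q_O) = 0.
So q_O = (99 - (1/2)q_G)/3 and q_G = (61 - (1/2)q_O)/2.
Substituting one into the other gives q_O = 670/23 and q_G = 534/23.
Total output Q = 1204/23, so price P = 104 - (1/2)·(1204/23) = 1790/23.

77.83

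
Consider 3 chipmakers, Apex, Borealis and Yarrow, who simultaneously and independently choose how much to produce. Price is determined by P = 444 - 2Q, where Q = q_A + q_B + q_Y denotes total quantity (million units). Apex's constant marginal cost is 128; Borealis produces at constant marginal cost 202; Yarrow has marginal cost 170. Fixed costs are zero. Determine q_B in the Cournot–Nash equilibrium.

Apex's profit: π_A = (444 - 2Q)q_A - (128q_A). Setting ∂π_A/∂q_A = 0: 316 - 4q_A - 2(q_B + q_Y) = 0.
Borealis's first-order condition: 242 - 4q_B - 2(q_A + q_Y) = 0.
Yarrow's first-order condition: 274 - 4q_Y - 2(q_A + q_B) = 0.
Summing all 3 equations gives 832 − 8Q = 0, hence Q = 104.
Back-substituting: q_A = (316 − 208)/2 = 54, q_B = (242 − 208)/2 = 17, q_Y = (274 − 208)/2 = 33.

17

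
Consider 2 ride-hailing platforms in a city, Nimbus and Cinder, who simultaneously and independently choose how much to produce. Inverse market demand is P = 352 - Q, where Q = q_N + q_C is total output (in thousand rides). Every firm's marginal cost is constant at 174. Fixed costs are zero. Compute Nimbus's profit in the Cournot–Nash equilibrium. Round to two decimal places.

Each firm earns π_i = (352 - Q)q_i - 174q_i.
First-order condition (treating rivals' output as given): 178 - 2q_i - q_j = 0.
By symmetry each firm produces the same amount; substituting q_j = q_i yields q_i = 178/3.
Price P = 352 - 356/3 = 700/3.
Nimbus's profit: (700/3 - 174)·(178/3) = 3520.4444.

3520.44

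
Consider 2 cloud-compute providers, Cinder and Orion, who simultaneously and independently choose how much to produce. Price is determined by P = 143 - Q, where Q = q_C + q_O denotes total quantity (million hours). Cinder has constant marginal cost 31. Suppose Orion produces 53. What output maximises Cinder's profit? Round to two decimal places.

29.50

With the rival's output fixed at 53, Cinder's profit is π_C = (143 - 53 - q_C)q_C - (31q_C) = (90 - q_C)q_C - (31q_C).
∂π_C/∂q_C = 59 - 2q_C = 0, so q_C = 59/2.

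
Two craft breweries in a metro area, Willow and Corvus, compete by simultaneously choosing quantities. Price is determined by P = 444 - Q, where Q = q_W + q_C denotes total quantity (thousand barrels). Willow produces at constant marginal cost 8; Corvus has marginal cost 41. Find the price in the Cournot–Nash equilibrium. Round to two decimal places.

164.33

Willow's profit: π_W = (444 - Q)q_W - (8q_W). Setting ∂π_W/∂q_W = 0: 436 - 2q_W - (q_C) = 0.
Corvus's profit: π_C = (444 - Q)q_C - (41q_C). Setting ∂π_C/∂q_C = 0: 403 - 2q_C - (q_W) = 0.
Best responses: q_W = (436 - q_C)/2, q_C = (403 - q_W)/2.
Substituting one into the other gives q_W = 469/3 and q_C = 370/3.
Total output Q = 839/3, so price P = 444 - 839/3 = 493/3.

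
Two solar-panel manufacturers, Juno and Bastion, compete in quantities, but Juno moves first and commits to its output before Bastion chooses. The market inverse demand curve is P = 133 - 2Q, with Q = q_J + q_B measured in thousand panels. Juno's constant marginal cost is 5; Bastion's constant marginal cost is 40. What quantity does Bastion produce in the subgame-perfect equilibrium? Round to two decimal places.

The follower Bastion best-responds to any q_J: π_B = (133 - 2Q)q_B - 40q_B.
Follower FOC: 93 - 2q_J - 4q_B = 0, so q_B(q_J) = (93 - 2q_J)/4.
Juno substitutes q_B(q_J) into its own profit: π_J = q_J(133 - 2q_J - (93 - 2q_J)/2) - 5q_J = (173/2 - q_J)q_J - 5q_J.
Leader FOC: 163/2 - 2q_J = 0, so q_J = 163/4.
Then q_B = (93 - 2·(163/4))/4 = 23/8.

2.88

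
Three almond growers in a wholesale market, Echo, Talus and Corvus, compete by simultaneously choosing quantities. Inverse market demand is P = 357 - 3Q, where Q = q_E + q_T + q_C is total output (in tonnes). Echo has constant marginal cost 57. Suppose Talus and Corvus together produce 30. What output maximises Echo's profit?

35

With rivals' combined output fixed at 30, Echo's profit is π_E = (357 - 3·30 - 3q_E)q_E - (57q_E) = (267 - 3q_E)q_E - (57q_E).
∂π_E/∂q_E = 210 - 6q_E = 0, so q_E = 35.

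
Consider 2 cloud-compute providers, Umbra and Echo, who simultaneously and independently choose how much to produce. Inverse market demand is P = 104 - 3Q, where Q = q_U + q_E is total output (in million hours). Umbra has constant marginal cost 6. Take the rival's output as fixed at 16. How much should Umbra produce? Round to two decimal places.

With the rival's output fixed at 16, Umbra's profit is π_U = (104 - 3·16 - 3q_U)q_U - (6q_U) = (56 - 3q_U)q_U - (6q_U).
∂π_U/∂q_U = 50 - 6q_U = 0, so q_U = 25/3.

8.33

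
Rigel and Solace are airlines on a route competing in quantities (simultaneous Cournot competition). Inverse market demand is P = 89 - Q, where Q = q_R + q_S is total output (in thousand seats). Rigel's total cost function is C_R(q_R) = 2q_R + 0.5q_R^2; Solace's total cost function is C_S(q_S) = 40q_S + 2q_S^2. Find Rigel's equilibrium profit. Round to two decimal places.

1161.22

Rigel's profit: π_R = (89 - Q)q_R - (2q_R + (1/2)q_R²). Setting ∂π_R/∂q_R = 0: 87 - 3q_R - (q_S) = 0.
Solace's first-order condition: 49 - 6q_S - (q_R) = 0.
So q_R = (87 - q_S)/3 and q_S = (49 - q_R)/6.
Solving the pair: q_R = 473/17, q_S = 60/17.
Price P = 89 - 533/17 = 980/17.
Rigel's profit: (980/17)·(473/17) - 2·(473/17) - (1/2)(473/17)² = 1161.2232.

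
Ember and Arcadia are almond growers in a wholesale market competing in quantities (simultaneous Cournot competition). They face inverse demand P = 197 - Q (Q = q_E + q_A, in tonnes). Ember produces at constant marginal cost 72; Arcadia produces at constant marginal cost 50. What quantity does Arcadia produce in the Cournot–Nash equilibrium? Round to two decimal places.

Ember's profit: π_E = (197 - Q)q_E - (72q_E). Setting ∂π_E/∂q_E = 0: 125 - 2q_E - (q_A) = 0.
Arcadia's profit: π_A = (197 - Q)q_A - (50q_A). Setting ∂π_A/∂q_A = 0: 147 - 2q_A - (q_E) = 0.
Best responses: q_E = (125 - q_A)/2, q_A = (147 - q_E)/2.
Solving the pair: q_E = 103/3, q_A = 169/3.

56.33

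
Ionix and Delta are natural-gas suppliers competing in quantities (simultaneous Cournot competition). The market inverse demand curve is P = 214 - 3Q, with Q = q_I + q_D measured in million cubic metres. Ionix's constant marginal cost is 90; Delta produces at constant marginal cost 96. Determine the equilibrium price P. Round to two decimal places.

133.33

Ionix's profit: π_I = (214 - 3Q)q_I - (90q_I). Setting ∂π_I/∂q_I = 0: 124 - 6q_I - 3(q_D) = 0.
Delta's first-order condition: 118 - 6q_D - 3(q_I) = 0.
Best responses: q_I = (124 - 3q_D)/6, q_D = (118 - 3q_I)/6.
Substituting one into the other gives q_I = 130/9 and q_D = 112/9.
Total output Q = 242/9, so price P = 214 - 3·(242/9) = 400/3.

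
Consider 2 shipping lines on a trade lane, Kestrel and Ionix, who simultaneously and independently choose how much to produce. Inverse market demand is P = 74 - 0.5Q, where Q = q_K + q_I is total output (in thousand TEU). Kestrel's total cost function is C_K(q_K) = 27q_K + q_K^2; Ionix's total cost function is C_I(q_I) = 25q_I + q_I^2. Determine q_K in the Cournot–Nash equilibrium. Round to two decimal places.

13.31

Kestrel's profit: π_K = (74 - 0.5Q)q_K - (27q_K + q_K²). Setting ∂π_K/∂q_K = 0: 47 - 3q_K - (1/2)(q_I) = 0.
Ionix's profit: π_I = (74 - 0.5Q)q_I - (25q_I + q_I²). Setting ∂π_I/∂q_I = 0: 49 - 3q_I - (1/2)(q_K) = 0.
Best responses: q_K = (47 - (1/2)q_I)/3, q_I = (49 - (1/2)q_K)/3.
Solving the pair: q_K = 466/35, q_I = 494/35.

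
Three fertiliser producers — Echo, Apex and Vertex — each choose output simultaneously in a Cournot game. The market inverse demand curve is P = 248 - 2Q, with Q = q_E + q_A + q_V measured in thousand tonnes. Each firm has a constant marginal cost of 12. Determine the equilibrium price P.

71

Each firm earns π_i = (248 - 2Q)q_i - 12q_i.
First-order condition (treating rivals' output as given): 236 - 4q_i - 2·Σ_{j≠i} q_j = 0.
With identical firms every q_j equals q_i, so Σ_{j≠i} q_j = 2q_i and 236 = 8q_i, giving q_i = 59/2.
Total output Q = 177/2, so price P = 248 - 2·(177/2) = 71.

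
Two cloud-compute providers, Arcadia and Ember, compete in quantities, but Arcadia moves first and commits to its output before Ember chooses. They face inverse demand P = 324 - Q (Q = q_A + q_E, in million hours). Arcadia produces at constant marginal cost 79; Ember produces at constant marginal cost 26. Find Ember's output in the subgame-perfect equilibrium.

101

Solve by backward induction. Given q_A, the follower Ember maximises π_E = (324 - q_A - q_E)q_E - 26q_E.
Follower FOC: 298 - q_A - 2q_E = 0, so q_E(q_A) = (298 - q_A)/2.
Arcadia substitutes q_E(q_A) into its own profit: π_A = q_A(324 - q_A - (298 - q_A)/2) - 79q_A = (175 - (1/2)q_A)q_A - 79q_A.
Maximising: ∂π_A/∂q_A = 96 - q_A = 0, giving q_A = 96.
Then q_E = (298 - 96)/2 = 101.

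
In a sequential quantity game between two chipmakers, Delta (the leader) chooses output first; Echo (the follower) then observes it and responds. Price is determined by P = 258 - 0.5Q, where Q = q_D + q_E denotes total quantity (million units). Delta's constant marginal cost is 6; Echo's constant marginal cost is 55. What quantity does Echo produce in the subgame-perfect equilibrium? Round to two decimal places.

52.50

The follower Echo best-responds to any q_D: π_E = (258 - 0.5Q)q_E - 55q_E.
Setting the follower's marginal profit to zero, 203 - (1/2)q_D - q_E = 0, i.e. q_E = (203 - (1/2)q_D).
Delta substitutes q_E(q_D) into its own profit: π_D = q_D(258 - (1/2)q_D - (203 - (1/2)q_D)/2) - 6q_D = (313/2 - (1/4)q_D)q_D - 6q_D.
Maximising: ∂π_D/∂q_D = 301/2 - (1/2)q_D = 0, giving q_D = 301.
Then q_E = (203 - (1/2)·301) = 105/2.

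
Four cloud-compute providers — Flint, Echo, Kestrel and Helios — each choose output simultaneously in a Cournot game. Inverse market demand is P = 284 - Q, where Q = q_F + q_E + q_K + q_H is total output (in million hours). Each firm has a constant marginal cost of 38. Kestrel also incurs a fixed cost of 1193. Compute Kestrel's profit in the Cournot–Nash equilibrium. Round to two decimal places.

Each firm earns π_i = (284 - Q)q_i - 38q_i.
Setting ∂π_i/∂q_i = 0 with rivals' quantities fixed: 246 - 2q_i - Σ_{j≠i} q_j = 0.
By symmetry each firm produces the same amount; substituting Σ_{j≠i} q_j = 3q_i yields q_i = 246/5.
Price P = 284 - 984/5 = 436/5.
Kestrel's profit: (436/5 - 38)·(246/5) - 1193 = 1227.6400.

1227.64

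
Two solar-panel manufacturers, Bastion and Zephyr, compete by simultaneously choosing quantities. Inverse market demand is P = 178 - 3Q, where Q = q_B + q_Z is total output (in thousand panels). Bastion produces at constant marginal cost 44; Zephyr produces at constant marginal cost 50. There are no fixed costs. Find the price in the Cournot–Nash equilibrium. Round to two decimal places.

Bastion's profit: π_B = (178 - 3Q)q_B - (44q_B). Setting ∂π_B/∂q_B = 0: 134 - 6q_B - 3(q_Z) = 0.
Zephyr's first-order condition: 128 - 6q_Z - 3(q_B) = 0.
Rearranging gives the reaction functions q_B = (134 - 3q_Z)/6 and q_Z = (128 - 3q_B)/6.
Substituting one into the other gives q_B = 140/9 and q_Z = 122/9.
Total output Q = 262/9, so price P = 178 - 3·(262/9) = 272/3.

90.67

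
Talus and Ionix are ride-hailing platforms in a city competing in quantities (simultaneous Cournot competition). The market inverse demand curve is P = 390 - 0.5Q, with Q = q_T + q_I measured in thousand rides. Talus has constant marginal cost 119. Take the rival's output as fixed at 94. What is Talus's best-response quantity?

With the rival's output fixed at 94, Talus's profit is π_T = (390 - (1/2)·94 - (1/2)q_T)q_T - (119q_T) = (343 - (1/2)q_T)q_T - (119q_T).
∂π_T/∂q_T = 224 - q_T = 0, so q_T = 224.

224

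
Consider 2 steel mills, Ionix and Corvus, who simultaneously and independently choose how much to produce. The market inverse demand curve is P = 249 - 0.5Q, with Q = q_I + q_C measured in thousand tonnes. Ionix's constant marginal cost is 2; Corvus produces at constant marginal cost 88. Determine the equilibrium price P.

Ionix's profit: π_I = (249 - 0.5Q)q_I - (2q_I). Setting ∂π_I/∂q_I = 0: 247 - q_I - (1/2)(q_C) = 0.
Corvus's first-order condition: 161 - q_C - (1/2)(q_I) = 0.
Best responses: q_I = (247 - (1/2)q_C), q_C = (161 - (1/2)q_I).
Substituting one into the other gives q_I = 222 and q_C = 50.
Total output Q = 272, so price P = 249 - (1/2)·272 = 113.

113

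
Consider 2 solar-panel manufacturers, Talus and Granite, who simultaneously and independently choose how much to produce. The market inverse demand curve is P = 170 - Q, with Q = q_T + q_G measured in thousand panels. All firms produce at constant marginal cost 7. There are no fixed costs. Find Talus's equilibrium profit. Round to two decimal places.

2952.11

A representative firm's profit is π_i = q_i(170 - Q) - 7q_i.
Setting ∂π_i/∂q_i = 0 with rivals' quantities fixed: 163 - 2q_i - q_j = 0.
With identical firms every q_j equals q_i, so q_j = q_i and 163 = 3q_i, giving q_i = 163/3.
Price P = 170 - 326/3 = 184/3.
Talus's profit: (184/3 - 7)·(163/3) = 2952.1111.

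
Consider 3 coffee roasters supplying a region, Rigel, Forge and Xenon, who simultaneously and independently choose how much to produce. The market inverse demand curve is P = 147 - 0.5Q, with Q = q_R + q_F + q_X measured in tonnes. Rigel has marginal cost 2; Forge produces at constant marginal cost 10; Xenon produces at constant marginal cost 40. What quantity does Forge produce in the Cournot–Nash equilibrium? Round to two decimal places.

Rigel's profit: π_R = (147 - 0.5Q)q_R - (2q_R). Setting ∂π_R/∂q_R = 0: 145 - q_R - (1/2)(q_F + q_X) = 0.
Forge's first-order condition: 137 - q_F - (1/2)(q_R + q_X) = 0.
Xenon's profit: π_X = (147 - 0.5Q)q_X - (40q_X). Setting ∂π_X/∂q_X = 0: 107 - q_X - (1/2)(q_R + q_F) = 0.
Adding the 3 conditions: 389 − Q − Q = 0, i.e. Q = 389/2.
Back-substituting: q_R = (145 − 389/4)/(1/2) = 191/2, q_F = (137 − 389/4)/(1/2) = 159/2, q_X = (107 − 389/4)/(1/2) = 39/2.

79.50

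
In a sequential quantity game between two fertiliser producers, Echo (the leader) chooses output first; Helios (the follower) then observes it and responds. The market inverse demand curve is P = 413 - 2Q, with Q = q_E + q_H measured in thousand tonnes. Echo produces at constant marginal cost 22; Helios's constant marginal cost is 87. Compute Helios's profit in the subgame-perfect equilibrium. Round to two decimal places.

Solve by backward induction. Given q_E, the follower Helios maximises π_H = (413 - 2q_E - 2q_H)q_H - 87q_H.
∂π_H/∂q_H = 326 - 2q_E - 4q_H = 0 gives the reaction function q_H = (326 - 2q_E)/4.
The leader anticipates this reaction. Substituting into P = 413 - 2Q gives P = 250 - q_E, so π_E = (250 - q_E)q_E - 22q_E.
Leader FOC: 228 - 2q_E = 0, so q_E = 114.
Then q_H = (326 - 2·114)/4 = 49/2.
Price P = 413 - 2·(277/2) = 136.
Helios's profit: (136 - 87)·(49/2) = 1200.5000.

1200.50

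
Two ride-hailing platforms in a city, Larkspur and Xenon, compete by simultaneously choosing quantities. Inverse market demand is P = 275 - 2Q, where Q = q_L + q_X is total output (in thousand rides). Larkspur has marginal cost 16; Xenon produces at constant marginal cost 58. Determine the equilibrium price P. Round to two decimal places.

Larkspur's profit: π_L = (275 - 2Q)q_L - (16q_L). Setting ∂π_L/∂q_L = 0: 259 - 4q_L - 2(q_X) = 0.
Xenon's profit: π_X = (275 - 2Q)q_X - (58q_X). Setting ∂π_X/∂q_X = 0: 217 - 4q_X - 2(q_L) = 0.
Rearranging gives the reaction functions q_L = (259 - 2q_X)/4 and q_X = (217 - 2q_L)/4.
Substituting one into the other gives q_L = 301/6 and q_X = 175/6.
Total output Q = 238/3, so price P = 275 - 2·(238/3) = 349/3.

116.33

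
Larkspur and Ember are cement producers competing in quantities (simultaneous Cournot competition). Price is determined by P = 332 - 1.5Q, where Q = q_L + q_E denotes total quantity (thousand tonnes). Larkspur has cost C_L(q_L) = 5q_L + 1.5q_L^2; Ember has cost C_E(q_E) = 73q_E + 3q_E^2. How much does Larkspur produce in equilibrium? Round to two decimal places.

49.36

Larkspur's profit: π_L = (332 - 1.5Q)q_L - (5q_L + (3/2)q_L²). Setting ∂π_L/∂q_L = 0: 327 - 6q_L - (3/2)(q_E) = 0.
Ember's profit: π_E = (332 - 1.5Q)q_E - (73q_E + 3q_E²). Setting ∂π_E/∂q_E = 0: 259 - 9q_E - (3/2)(q_L) = 0.
So q_L = (327 - (3/2)q_E)/6 and q_E = (259 - (3/2)q_L)/9.
Substituting one into the other gives q_L = 49.3623 and q_E = 1418/69.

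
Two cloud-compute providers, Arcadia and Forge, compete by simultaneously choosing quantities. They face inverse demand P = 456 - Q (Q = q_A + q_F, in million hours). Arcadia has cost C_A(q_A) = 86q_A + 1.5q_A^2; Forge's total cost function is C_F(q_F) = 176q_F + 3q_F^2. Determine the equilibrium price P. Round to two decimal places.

Arcadia's profit: π_A = (456 - Q)q_A - (86q_A + (3/2)q_A²). Setting ∂π_A/∂q_A = 0: 370 - 5q_A - (q_F) = 0.
Forge's first-order condition: 280 - 8q_F - (q_A) = 0.
Best responses: q_A = (370 - q_F)/5, q_F = (280 - q_A)/8.
Solving the pair: q_A = 68.7179, q_F = 1030/39.
Total output Q = 95.1282, so price P = 456 - 95.1282 = 360.8718.

360.87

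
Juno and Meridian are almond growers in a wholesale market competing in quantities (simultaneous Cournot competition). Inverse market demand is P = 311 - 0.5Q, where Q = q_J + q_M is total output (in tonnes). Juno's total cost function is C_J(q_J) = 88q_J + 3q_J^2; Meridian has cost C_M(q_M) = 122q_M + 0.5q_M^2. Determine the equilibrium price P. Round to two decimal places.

Juno's profit: π_J = (311 - 0.5Q)q_J - (88q_J + 3q_J²). Setting ∂π_J/∂q_J = 0: 223 - 7q_J - (1/2)(q_M) = 0.
Meridian's profit: π_M = (311 - 0.5Q)q_M - (122q_M + (1/2)q_M²). Setting ∂π_M/∂q_M = 0: 189 - 2q_M - (1/2)(q_J) = 0.
Best responses: q_J = (223 - (1/2)q_M)/7, q_M = (189 - (1/2)q_J)/2.
Substituting one into the other gives q_J = 1406/55 and q_M = 88.1091.
Total output Q = 113.6727, so price P = 311 - (1/2)·113.6727 = 254.1636.

254.16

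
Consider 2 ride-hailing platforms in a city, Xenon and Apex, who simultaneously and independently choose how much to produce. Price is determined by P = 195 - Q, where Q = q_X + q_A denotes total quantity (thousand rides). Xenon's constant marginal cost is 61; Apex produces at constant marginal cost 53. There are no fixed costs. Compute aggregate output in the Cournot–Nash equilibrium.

92

Xenon's profit: π_X = (195 - Q)q_X - (61q_X). Setting ∂π_X/∂q_X = 0: 134 - 2q_X - (q_A) = 0.
Apex's profit: π_A = (195 - Q)q_A - (53q_A). Setting ∂π_A/∂q_A = 0: 142 - 2q_A - (q_X) = 0.
Best responses: q_X = (134 - q_A)/2, q_A = (142 - q_X)/2.
Solving the pair: q_X = 42, q_A = 50.
Total output Q = 42 + 50 = 92.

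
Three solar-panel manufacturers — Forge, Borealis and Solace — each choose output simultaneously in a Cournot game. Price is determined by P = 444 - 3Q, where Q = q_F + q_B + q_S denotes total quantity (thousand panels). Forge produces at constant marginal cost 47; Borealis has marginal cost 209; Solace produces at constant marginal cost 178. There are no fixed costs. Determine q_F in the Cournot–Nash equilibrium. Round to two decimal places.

Forge's profit: π_F = (444 - 3Q)q_F - (47q_F). Setting ∂π_F/∂q_F = 0: 397 - 6q_F - 3(q_B + q_S) = 0.
Borealis's first-order condition: 235 - 6q_B - 3(q_F + q_S) = 0.
Solace's first-order condition: 266 - 6q_S - 3(q_F + q_B) = 0.
Adding the 3 first-order conditions: 898 − 12Q = 0, so Q = 449/6.
Back-substituting: q_F = (397 − 449/2)/3 = 115/2, q_B = (235 − 449/2)/3 = 7/2, q_S = (266 − 449/2)/3 = 83/6.

57.50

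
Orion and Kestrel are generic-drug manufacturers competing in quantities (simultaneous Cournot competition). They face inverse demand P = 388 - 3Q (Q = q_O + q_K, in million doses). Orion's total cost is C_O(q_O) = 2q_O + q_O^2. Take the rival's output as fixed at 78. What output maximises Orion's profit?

With the rival's output fixed at 78, Orion's profit is π_O = (388 - 3·78 - 3q_O)q_O - (2q_O + q_O²) = (154 - 3q_O)q_O - (2q_O + q_O²).
∂π_O/∂q_O = 152 - 8q_O = 0, so q_O = 19.

19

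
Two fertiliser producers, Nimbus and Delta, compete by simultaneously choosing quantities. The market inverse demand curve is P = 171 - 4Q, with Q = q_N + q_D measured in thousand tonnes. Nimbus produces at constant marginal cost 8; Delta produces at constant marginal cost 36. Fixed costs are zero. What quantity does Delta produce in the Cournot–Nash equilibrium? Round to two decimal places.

Nimbus's profit: π_N = (171 - 4Q)q_N - (8q_N). Setting ∂π_N/∂q_N = 0: 163 - 8q_N - 4(q_D) = 0.
Delta's profit: π_D = (171 - 4Q)q_D - (36q_D). Setting ∂π_D/∂q_D = 0: 135 - 8q_D - 4(q_N) = 0.
So q_N = (163 - 4q_D)/8 and q_D = (135 - 4q_N)/8.
Solving the pair: q_N = 191/12, q_D = 107/12.

8.92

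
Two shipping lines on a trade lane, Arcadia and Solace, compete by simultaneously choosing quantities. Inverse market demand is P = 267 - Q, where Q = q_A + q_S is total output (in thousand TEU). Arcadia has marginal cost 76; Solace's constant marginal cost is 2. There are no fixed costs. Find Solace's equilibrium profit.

Arcadia's profit: π_A = (267 - Q)q_A - (76q_A). Setting ∂π_A/∂q_A = 0: 191 - 2q_A - (q_S) = 0.
Solace's profit: π_S = (267 - Q)q_S - (2q_S). Setting ∂π_S/∂q_S = 0: 265 - 2q_S - (q_A) = 0.
Best responses: q_A = (191 - q_S)/2, q_S = (265 - q_A)/2.
Solving the pair: q_A = 39, q_S = 113.
Price P = 267 - 152 = 115.
Solace's profit: (115 - 2)·113 = 12769.

12769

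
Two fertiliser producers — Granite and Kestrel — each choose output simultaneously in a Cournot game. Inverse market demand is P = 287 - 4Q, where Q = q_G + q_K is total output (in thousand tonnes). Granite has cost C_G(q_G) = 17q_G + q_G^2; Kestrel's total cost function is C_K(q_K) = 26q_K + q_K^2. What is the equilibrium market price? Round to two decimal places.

135.29

Granite's profit: π_G = (287 - 4Q)q_G - (17q_G + q_G²). Setting ∂π_G/∂q_G = 0: 270 - 10q_G - 4(q_K) = 0.
Kestrel's profit: π_K = (287 - 4Q)q_K - (26q_K + q_K²). Setting ∂π_K/∂q_K = 0: 261 - 10q_K - 4(q_G) = 0.
So q_G = (270 - 4q_K)/10 and q_K = (261 - 4q_G)/10.
Solving the pair: q_G = 138/7, q_K = 255/14.
Total output Q = 531/14, so price P = 287 - 4·(531/14) = 947/7.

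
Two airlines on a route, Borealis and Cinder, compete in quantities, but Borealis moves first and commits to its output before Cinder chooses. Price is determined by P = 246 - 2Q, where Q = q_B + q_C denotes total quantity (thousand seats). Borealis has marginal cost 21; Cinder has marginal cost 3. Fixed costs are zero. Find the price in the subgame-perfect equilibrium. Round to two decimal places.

72.75

Solve by backward induction. Given q_B, the follower Cinder maximises π_C = (246 - 2q_B - 2q_C)q_C - 3q_C.
Setting the follower's marginal profit to zero, 243 - 2q_B - 4q_C = 0, i.e. q_C = (243 - 2q_B)/4.
Borealis substitutes q_C(q_B) into its own profit: π_B = q_B(246 - 2q_B - (243 - 2q_B)/2) - 21q_B = (249/2 - q_B)q_B - 21q_B.
The leader's first-order condition 207/2 - 2q_B = 0 yields q_B = 207/4.
Then q_C = (243 - 2·(207/4))/4 = 279/8.
Total output Q = 693/8, so price P = 246 - 2·(693/8) = 291/4.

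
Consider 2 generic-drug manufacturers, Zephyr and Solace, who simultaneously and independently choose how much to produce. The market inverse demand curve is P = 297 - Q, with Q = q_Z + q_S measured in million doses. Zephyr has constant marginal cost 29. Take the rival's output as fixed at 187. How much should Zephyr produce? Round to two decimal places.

40.50

With the rival's output fixed at 187, Zephyr's profit is π_Z = (297 - 187 - q_Z)q_Z - (29q_Z) = (110 - q_Z)q_Z - (29q_Z).
∂π_Z/∂q_Z = 81 - 2q_Z = 0, so q_Z = 81/2.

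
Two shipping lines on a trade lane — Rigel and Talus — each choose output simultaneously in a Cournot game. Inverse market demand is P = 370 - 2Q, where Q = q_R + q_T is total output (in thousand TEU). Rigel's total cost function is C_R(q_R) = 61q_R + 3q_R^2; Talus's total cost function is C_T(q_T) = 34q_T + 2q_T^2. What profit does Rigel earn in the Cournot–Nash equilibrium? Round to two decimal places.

2804.71

Rigel's profit: π_R = (370 - 2Q)q_R - (61q_R + 3q_R²). Setting ∂π_R/∂q_R = 0: 309 - 10q_R - 2(q_T) = 0.
Talus's first-order condition: 336 - 8q_T - 2(q_R) = 0.
Rearranging gives the reaction functions q_R = (309 - 2q_T)/10 and q_T = (336 - 2q_R)/8.
Solving the pair: q_R = 450/19, q_T = 1371/38.
Price P = 370 - 2·59.7632 = 250.4737.
Rigel's profit: 250.4737·(450/19) - 61·(450/19) - 3(450/19)² = 2804.7091.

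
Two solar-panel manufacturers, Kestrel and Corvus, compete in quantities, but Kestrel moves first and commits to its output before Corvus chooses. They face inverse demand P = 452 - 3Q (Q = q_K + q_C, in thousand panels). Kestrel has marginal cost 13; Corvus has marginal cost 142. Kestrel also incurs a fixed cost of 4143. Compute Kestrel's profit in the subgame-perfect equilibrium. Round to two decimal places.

9299.67

Solve by backward induction. Given q_K, the follower Corvus maximises π_C = (452 - 3q_K - 3q_C)q_C - 142q_C.
Setting the follower's marginal profit to zero, 310 - 3q_K - 6q_C = 0, i.e. q_C = (310 - 3q_K)/6.
Kestrel substitutes q_C(q_K) into its own profit: π_K = q_K(452 - 3q_K - (310 - 3q_K)/2) - 13q_K = (297 - (3/2)q_K)q_K - 13q_K.
Leader FOC: 284 - 3q_K = 0, so q_K = 284/3.
Then q_C = (310 - 3·(284/3))/6 = 13/3.
Price P = 452 - 3·99 = 155.
Kestrel's profit: (155 - 13)·(284/3) - 4143 = 9299.6667.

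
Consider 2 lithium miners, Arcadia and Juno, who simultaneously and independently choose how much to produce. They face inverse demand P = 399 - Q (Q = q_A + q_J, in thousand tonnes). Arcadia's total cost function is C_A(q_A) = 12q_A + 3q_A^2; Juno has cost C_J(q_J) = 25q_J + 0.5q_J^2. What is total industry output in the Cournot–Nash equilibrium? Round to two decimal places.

Arcadia's profit: π_A = (399 - Q)q_A - (12q_A + 3q_A²). Setting ∂π_A/∂q_A = 0: 387 - 8q_A - (q_J) = 0.
Juno's profit: π_J = (399 - Q)q_J - (25q_J + (1/2)q_J²). Setting ∂π_J/∂q_J = 0: 374 - 3q_J - (q_A) = 0.
Rearranging gives the reaction functions q_A = (387 - q_J)/8 and q_J = (374 - q_A)/3.
Solving the pair: q_A = 787/23, q_J = 113.2609.
Total output Q = 787/23 + 113.2609 = 147.4783.

147.48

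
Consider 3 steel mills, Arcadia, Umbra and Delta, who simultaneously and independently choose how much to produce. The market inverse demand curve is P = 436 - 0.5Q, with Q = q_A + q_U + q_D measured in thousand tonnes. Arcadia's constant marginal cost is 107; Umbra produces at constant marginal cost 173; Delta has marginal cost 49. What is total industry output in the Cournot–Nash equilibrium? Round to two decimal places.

489.50

Arcadia's profit: π_A = (436 - 0.5Q)q_A - (107q_A). Setting ∂π_A/∂q_A = 0: 329 - q_A - (1/2)(q_U + q_D) = 0.
Umbra's first-order condition: 263 - q_U - (1/2)(q_A + q_D) = 0.
Delta's first-order condition: 387 - q_D - (1/2)(q_A + q_U) = 0.
Summing all 3 equations gives 979 − 2Q = 0, hence Q = 979/2.
Back-substituting: q_A = (329 − 979/4)/(1/2) = 337/2, q_U = (263 − 979/4)/(1/2) = 73/2, q_D = (387 − 979/4)/(1/2) = 569/2.
Total output Q = 337/2 + 73/2 + 569/2 = 979/2.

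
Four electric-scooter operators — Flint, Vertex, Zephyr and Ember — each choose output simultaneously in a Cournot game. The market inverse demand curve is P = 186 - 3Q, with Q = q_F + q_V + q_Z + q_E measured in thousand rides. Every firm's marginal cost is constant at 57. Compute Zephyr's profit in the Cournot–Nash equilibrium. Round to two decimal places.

A representative firm's profit is π_i = q_i(186 - 3Q) - 57q_i.
Setting ∂π_i/∂q_i = 0 with rivals' quantities fixed: 129 - 6q_i - 3·Σ_{j≠i} q_j = 0.
By symmetry each firm produces the same amount; substituting Σ_{j≠i} q_j = 3q_i yields q_i = 129/15 = 43/5.
Price P = 186 - 3·(172/5) = 414/5.
Zephyr's profit: (414/5 - 57)·(43/5) = 221.8800.

221.88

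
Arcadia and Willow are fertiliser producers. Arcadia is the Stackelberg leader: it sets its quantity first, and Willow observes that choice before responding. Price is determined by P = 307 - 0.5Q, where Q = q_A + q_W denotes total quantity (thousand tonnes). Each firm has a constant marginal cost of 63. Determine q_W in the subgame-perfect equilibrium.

The follower Willow best-responds to any q_A: π_W = (307 - 0.5Q)q_W - 63q_W.
Setting the follower's marginal profit to zero, 244 - (1/2)q_A - q_W = 0, i.e. q_W = (244 - (1/2)q_A).
The leader anticipates this reaction. Substituting into P = 307 - 0.5Q gives P = 185 - (1/4)q_A, so π_A = (185 - (1/4)q_A)q_A - 63q_A.
Leader FOC: 122 - (1/2)q_A = 0, so q_A = 244.
Then q_W = (244 - (1/2)·244) = 122.

122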